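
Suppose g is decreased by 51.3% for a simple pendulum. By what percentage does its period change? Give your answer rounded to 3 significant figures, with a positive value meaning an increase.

43.3%

T ∝ 1/√g, so T'/T = 1/√(0.4870) = 1.433.
Percentage change in T = (1.433 − 1) × 100% = 43.3%.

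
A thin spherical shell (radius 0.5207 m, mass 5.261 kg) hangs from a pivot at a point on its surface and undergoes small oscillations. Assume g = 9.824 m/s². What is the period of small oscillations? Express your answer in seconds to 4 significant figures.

1.867 s

I_cm = (2/3)mr² = 0.95094 kg·m². The pivot is at distance d = 0.5207 m from the centre of mass.
By the parallel-axis theorem, I = I_cm + md² = 0.95094 + 1.4264 = 2.3773 kg·m².
T = 2π√(I/(mgd)) = 2π√(2.3773/(5.261 × 9.824 × 0.5207)) = 1.867 s.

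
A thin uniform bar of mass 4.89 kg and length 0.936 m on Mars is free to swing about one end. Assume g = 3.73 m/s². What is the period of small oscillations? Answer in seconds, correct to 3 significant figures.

2.57 s

For a physical pendulum T = 2π√(I/(mgd)), with d = 0.4680 m from pivot to centre of mass.
I_cm = mL²/12 = 4.89 × 0.936²/12 = 0.3570 kg·m²; I = I_cm + md² = 0.3570 + 4.89 × 0.4680² = 1.428 kg·m².
T = 2π√(1.428/(4.89 × 3.73 × 0.4680)) = 2.57 s.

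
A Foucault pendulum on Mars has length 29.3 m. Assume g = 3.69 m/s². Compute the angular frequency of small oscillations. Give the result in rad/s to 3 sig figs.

0.355 rad/s

ω = √(g/L) = √(3.69/29.3) = 0.355 rad/s.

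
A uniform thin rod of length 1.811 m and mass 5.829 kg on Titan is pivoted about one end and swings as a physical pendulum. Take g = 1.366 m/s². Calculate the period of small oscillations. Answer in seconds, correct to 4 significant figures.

5.907 s

For a physical pendulum T = 2π√(I/(mgd)), with d = 0.90550 m from pivot to centre of mass.
I_cm = mL²/12 = 5.829 × 1.811²/12 = 1.5931 kg·m²; I = I_cm + md² = 1.5931 + 5.829 × 0.90550² = 6.3725 kg·m².
T = 2π√(6.3725/(5.829 × 1.366 × 0.90550)) = 5.907 s.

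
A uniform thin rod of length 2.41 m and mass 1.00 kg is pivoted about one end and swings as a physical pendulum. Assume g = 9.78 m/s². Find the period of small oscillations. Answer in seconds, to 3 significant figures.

2.55 s

For a physical pendulum T = 2π√(I/(mgd)), with d = 1.205 m from pivot to centre of mass.
I_cm = mL²/12 = 1.00 × 2.41²/12 = 0.4840 kg·m²; I = I_cm + md² = 0.4840 + 1.00 × 1.205² = 1.936 kg·m².
T = 2π√(1.936/(1.00 × 9.78 × 1.205)) = 2.55 s.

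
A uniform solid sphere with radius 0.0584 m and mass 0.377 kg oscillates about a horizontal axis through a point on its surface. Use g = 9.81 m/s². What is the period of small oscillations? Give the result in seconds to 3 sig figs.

0.574 s

I_cm = (2/5)mr² = 0.0005143 kg·m². The pivot is at distance d = 0.0584 m from the centre of mass.
By the parallel-axis theorem, I = I_cm + md² = 0.0005143 + 0.001286 = 0.001800 kg·m².
T = 2π√(I/(mgd)) = 2π√(0.001800/(0.377 × 9.81 × 0.0584)) = 0.574 s.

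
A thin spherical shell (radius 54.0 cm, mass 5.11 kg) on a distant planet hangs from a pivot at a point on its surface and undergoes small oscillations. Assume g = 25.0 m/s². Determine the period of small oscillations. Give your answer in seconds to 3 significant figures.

1.19 s

I_cm = (2/3)mr² = 0.9934 kg·m². The pivot is at distance d = 0.540 m from the centre of mass.
By the parallel-axis theorem, I = I_cm + md² = 0.9934 + 1.490 = 2.483 kg·m².
T = 2π√(I/(mgd)) = 2π√(2.483/(5.11 × 25.0 × 0.540)) = 1.19 s.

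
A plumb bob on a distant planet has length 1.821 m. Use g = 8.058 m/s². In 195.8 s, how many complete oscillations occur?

T = 2π√(L/g) = 2π√(1.821/8.058) = 2.9869 s.
Number of complete oscillations = ⌊195.8/2.9869⌋ = ⌊65.553⌋ = 65.

65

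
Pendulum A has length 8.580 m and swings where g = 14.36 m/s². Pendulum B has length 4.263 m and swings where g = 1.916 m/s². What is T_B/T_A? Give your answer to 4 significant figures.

1.930

T = 2π√(L/g), so T_B/T_A = √((L_B/g_B)/(L_A/g_A)) = √((4.263/1.916)/(8.580/14.36)) = 1.930.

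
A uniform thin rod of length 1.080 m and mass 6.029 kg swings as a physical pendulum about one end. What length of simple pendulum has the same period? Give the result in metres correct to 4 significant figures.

0.7200 m

The equivalent simple-pendulum length is L_eq = I/(md), where I is about the pivot and d = 0.54000 m.
I_cm = (1/12)mL² = 0.58602 kg·m², so I = I_cm + md² = 0.58602 + 1.7581 = 2.3441 kg·m².
L_eq = 2.3441/(6.029 × 0.54000) = 0.7200 m.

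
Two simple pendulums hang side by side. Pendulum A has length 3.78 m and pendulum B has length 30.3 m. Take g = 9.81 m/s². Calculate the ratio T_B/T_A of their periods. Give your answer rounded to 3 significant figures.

T ∝ √L, so T_B/T_A = √(L_B/L_A) = √(30.3/3.78) = 2.83.

2.83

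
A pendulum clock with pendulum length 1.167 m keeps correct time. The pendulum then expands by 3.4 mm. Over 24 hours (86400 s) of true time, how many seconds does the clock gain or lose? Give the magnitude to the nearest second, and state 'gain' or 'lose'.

T ∝ √L, so T'/T = √(1.17040/1.167) = 1.00146.
In 86400 s of true time the clock registers 86400/1.00146 = 86274.4 s, so it loses 126 s.

lose 126 s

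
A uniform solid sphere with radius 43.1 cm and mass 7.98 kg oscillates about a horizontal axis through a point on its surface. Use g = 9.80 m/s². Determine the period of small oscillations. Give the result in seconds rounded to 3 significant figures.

1.56 s

I_cm = (2/5)mr² = 0.5929 kg·m². The pivot is at distance d = 0.431 m from the centre of mass.
By the parallel-axis theorem, I = I_cm + md² = 0.5929 + 1.482 = 2.075 kg·m².
T = 2π√(I/(mgd)) = 2π√(2.075/(7.98 × 9.80 × 0.431)) = 1.56 s.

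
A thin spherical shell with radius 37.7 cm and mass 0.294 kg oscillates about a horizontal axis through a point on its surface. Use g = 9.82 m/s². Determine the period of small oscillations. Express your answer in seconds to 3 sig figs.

1.59 s

I_cm = (2/3)mr² = 0.02786 kg·m². The pivot is at distance d = 0.377 m from the centre of mass.
By the parallel-axis theorem, I = I_cm + md² = 0.02786 + 0.04179 = 0.06964 kg·m².
T = 2π√(I/(mgd)) = 2π√(0.06964/(0.294 × 9.82 × 0.377)) = 1.59 s.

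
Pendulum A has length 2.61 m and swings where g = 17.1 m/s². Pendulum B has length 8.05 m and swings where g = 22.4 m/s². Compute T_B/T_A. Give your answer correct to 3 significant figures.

T = 2π√(L/g), so T_B/T_A = √((L_B/g_B)/(L_A/g_A)) = √((8.05/22.4)/(2.61/17.1)) = 1.53.

1.53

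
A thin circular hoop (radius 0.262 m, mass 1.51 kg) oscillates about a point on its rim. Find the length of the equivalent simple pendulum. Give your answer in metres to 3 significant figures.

0.524 m

The equivalent simple-pendulum length is L_eq = I/(md), where I is about the pivot and d = 0.2620 m.
I_cm = mR² = 0.1037 kg·m², so I = I_cm + md² = 0.1037 + 0.1037 = 0.2073 kg·m².
L_eq = 0.2073/(1.51 × 0.2620) = 0.524 m.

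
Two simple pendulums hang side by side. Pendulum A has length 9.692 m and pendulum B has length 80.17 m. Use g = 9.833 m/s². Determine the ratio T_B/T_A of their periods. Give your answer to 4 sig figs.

T ∝ √L, so T_B/T_A = √(L_B/L_A) = √(80.17/9.692) = 2.876.

2.876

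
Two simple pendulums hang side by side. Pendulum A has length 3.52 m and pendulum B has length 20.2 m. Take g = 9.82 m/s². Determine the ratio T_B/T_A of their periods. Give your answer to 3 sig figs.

2.40

T ∝ √L, so T_B/T_A = √(L_B/L_A) = √(20.2/3.52) = 2.40.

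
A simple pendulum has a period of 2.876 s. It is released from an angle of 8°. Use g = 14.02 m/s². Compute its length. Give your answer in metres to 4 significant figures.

From T = 2π√(L/g), L = gT²/(4π²) = 14.02 × 2.8760²/(4π²) = 2.937 m.

2.937 m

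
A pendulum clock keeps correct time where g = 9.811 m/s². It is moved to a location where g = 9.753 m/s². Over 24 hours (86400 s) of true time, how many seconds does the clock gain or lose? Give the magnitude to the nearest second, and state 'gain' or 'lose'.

lose 256 s

The clock's period scales as T ∝ 1/√g, so T'/T = √(9.811/9.753) = 1.00297.
In 86400 s of true time the clock registers 86400/1.00297 = 86144.2 s, so it loses 256 s.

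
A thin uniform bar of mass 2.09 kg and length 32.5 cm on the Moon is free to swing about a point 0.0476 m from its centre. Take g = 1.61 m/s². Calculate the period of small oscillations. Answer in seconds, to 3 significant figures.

2.39 s

For a physical pendulum T = 2π√(I/(mgd)), with d = 0.04760 m from pivot to centre of mass.
I_cm = mL²/12 = 2.09 × 0.325²/12 = 0.01840 kg·m²; I = I_cm + md² = 0.01840 + 2.09 × 0.04760² = 0.02313 kg·m².
T = 2π√(0.02313/(2.09 × 1.61 × 0.04760)) = 2.39 s.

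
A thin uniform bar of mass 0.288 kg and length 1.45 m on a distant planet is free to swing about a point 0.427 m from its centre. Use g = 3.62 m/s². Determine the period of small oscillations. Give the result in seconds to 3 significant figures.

For a physical pendulum T = 2π√(I/(mgd)), with d = 0.4270 m from pivot to centre of mass.
I_cm = mL²/12 = 0.288 × 1.45²/12 = 0.05046 kg·m²; I = I_cm + md² = 0.05046 + 0.288 × 0.4270² = 0.1030 kg·m².
T = 2π√(0.1030/(0.288 × 3.62 × 0.4270)) = 3.02 s.

3.02 s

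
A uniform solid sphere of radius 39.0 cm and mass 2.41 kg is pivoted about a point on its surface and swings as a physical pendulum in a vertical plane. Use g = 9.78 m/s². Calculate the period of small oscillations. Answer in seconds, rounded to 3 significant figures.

1.48 s

I_cm = (2/5)mr² = 0.1466 kg·m². The pivot is at distance d = 0.390 m from the centre of mass.
By the parallel-axis theorem, I = I_cm + md² = 0.1466 + 0.3666 = 0.5132 kg·m².
T = 2π√(I/(mgd)) = 2π√(0.5132/(2.41 × 9.78 × 0.390)) = 1.48 s.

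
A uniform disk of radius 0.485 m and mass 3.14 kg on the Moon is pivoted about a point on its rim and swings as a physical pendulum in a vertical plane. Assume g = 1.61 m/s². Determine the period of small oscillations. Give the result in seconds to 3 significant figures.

4.22 s

I_cm = ½mr² = 0.3693 kg·m². The pivot is at distance d = 0.485 m from the centre of mass.
By the parallel-axis theorem, I = I_cm + md² = 0.3693 + 0.7386 = 1.108 kg·m².
T = 2π√(I/(mgd)) = 2π√(1.108/(3.14 × 1.61 × 0.485)) = 4.22 s.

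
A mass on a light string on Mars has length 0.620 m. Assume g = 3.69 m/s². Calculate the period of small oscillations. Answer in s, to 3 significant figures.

2.58 s

T = 2π√(L/g) = 2π√(0.620/3.69) = 2π × 0.4099 = 2.58 s.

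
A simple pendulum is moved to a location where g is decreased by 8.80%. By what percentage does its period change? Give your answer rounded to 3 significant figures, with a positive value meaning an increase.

4.71%

T ∝ 1/√g, so T'/T = 1/√(0.9120) = 1.047.
Percentage change in T = (1.047 − 1) × 100% = 4.71%.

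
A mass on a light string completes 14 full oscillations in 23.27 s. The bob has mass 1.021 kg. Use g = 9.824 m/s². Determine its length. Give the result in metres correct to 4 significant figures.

T = 23.27/14 = 1.6621 s.
From T = 2π√(L/g), L = gT²/(4π²) = 9.824 × 1.6621²/(4π²) = 0.6875 m.

0.6875 m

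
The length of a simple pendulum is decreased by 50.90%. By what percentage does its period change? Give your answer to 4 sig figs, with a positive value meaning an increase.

T ∝ √L, so T'/T = √(0.49100) = 0.70071.
Percentage change in T = (0.70071 − 1) × 100% = -29.93%.

-29.93%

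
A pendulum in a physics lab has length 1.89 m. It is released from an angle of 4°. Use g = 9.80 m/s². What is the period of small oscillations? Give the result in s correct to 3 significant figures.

T = 2π√(L/g) = 2π√(1.89/9.80) = 2π × 0.4392 = 2.76 s.

2.76 s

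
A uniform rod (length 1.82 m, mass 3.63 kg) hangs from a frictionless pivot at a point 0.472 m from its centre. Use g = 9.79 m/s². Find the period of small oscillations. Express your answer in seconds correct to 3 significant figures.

2.06 s

For a physical pendulum T = 2π√(I/(mgd)), with d = 0.4720 m from pivot to centre of mass.
I_cm = mL²/12 = 3.63 × 1.82²/12 = 1.002 kg·m²; I = I_cm + md² = 1.002 + 3.63 × 0.4720² = 1.811 kg·m².
T = 2π√(1.811/(3.63 × 9.79 × 0.4720)) = 2.06 s.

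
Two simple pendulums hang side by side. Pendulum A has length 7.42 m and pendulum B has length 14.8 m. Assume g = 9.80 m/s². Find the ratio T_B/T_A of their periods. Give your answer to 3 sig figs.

T ∝ √L, so T_B/T_A = √(L_B/L_A) = √(14.8/7.42) = 1.41.

1.41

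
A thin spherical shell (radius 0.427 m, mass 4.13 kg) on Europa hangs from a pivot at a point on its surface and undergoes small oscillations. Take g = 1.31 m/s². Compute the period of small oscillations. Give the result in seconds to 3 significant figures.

4.63 s

I_cm = (2/3)mr² = 0.5020 kg·m². The pivot is at distance d = 0.427 m from the centre of mass.
By the parallel-axis theorem, I = I_cm + md² = 0.5020 + 0.7530 = 1.255 kg·m².
T = 2π√(I/(mgd)) = 2π√(1.255/(4.13 × 1.31 × 0.427)) = 4.63 s.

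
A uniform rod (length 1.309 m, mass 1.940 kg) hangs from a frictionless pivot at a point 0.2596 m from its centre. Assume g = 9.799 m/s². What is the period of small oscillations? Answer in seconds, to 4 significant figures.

1.806 s

For a physical pendulum T = 2π√(I/(mgd)), with d = 0.25960 m from pivot to centre of mass.
I_cm = mL²/12 = 1.940 × 1.309²/12 = 0.27701 kg·m²; I = I_cm + md² = 0.27701 + 1.940 × 0.25960² = 0.40775 kg·m².
T = 2π√(0.40775/(1.940 × 9.799 × 0.25960)) = 1.806 s.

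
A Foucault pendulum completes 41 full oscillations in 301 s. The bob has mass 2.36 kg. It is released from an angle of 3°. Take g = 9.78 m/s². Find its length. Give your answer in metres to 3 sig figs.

T = 301/41 = 7.341 s.
From T = 2π√(L/g), L = gT²/(4π²) = 9.78 × 7.341²/(4π²) = 13.4 m.

13.4 m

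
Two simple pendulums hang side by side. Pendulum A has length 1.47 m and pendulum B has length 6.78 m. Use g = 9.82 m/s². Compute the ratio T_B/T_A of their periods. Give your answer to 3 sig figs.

T ∝ √L, so T_B/T_A = √(L_B/L_A) = √(6.78/1.47) = 2.15.

2.15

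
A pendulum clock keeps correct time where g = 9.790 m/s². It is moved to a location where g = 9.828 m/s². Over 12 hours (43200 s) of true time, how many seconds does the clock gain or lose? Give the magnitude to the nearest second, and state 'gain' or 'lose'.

gain 84 s

The clock's period scales as T ∝ 1/√g, so T'/T = √(9.790/9.828) = 0.998065.
In 43200 s of true time the clock registers 43200/0.998065 = 43283.8 s, so it gains 84 s.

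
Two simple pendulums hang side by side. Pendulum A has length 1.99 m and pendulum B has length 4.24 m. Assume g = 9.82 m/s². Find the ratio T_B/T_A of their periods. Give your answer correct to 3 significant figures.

1.46

T ∝ √L, so T_B/T_A = √(L_B/L_A) = √(4.24/1.99) = 1.46.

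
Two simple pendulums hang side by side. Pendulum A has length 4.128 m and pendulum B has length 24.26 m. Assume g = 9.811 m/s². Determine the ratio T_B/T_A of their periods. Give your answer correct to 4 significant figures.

T ∝ √L, so T_B/T_A = √(L_B/L_A) = √(24.26/4.128) = 2.424.

2.424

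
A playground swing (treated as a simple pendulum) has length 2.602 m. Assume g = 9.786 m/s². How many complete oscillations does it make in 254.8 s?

T = 2π√(L/g) = 2π√(2.602/9.786) = 3.2399 s.
Number of complete oscillations = ⌊254.8/3.2399⌋ = ⌊78.645⌋ = 78.

78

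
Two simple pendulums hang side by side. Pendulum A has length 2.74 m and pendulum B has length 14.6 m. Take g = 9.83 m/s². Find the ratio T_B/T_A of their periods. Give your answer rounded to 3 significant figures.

T ∝ √L, so T_B/T_A = √(L_B/L_A) = √(14.6/2.74) = 2.31.

2.31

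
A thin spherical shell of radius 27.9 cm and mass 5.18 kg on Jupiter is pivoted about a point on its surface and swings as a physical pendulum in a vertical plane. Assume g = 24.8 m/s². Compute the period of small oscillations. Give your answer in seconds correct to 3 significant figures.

I_cm = (2/3)mr² = 0.2688 kg·m². The pivot is at distance d = 0.279 m from the centre of mass.
By the parallel-axis theorem, I = I_cm + md² = 0.2688 + 0.4032 = 0.6720 kg·m².
T = 2π√(I/(mgd)) = 2π√(0.6720/(5.18 × 24.8 × 0.279)) = 0.860 s.

0.860 s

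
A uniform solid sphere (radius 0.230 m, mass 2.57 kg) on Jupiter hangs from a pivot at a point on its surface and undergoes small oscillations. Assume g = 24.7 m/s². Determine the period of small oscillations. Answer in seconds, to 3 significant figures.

0.717 s

I_cm = (2/5)mr² = 0.05438 kg·m². The pivot is at distance d = 0.230 m from the centre of mass.
By the parallel-axis theorem, I = I_cm + md² = 0.05438 + 0.1360 = 0.1903 kg·m².
T = 2π√(I/(mgd)) = 2π√(0.1903/(2.57 × 24.7 × 0.230)) = 0.717 s.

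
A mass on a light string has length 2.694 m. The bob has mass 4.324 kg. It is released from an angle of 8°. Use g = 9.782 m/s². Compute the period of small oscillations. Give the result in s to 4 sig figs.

T = 2π√(L/g) = 2π√(2.694/9.782) = 2π × 0.52479 = 3.297 s.

3.297 s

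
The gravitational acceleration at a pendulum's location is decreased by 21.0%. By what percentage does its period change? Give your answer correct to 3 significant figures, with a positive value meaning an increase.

12.5%

T ∝ 1/√g, so T'/T = 1/√(0.7900) = 1.125.
Percentage change in T = (1.125 − 1) × 100% = 12.5%.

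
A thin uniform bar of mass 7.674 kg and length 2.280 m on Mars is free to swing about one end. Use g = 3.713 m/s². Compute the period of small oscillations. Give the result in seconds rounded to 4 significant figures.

For a physical pendulum T = 2π√(I/(mgd)), with d = 1.1400 m from pivot to centre of mass.
I_cm = mL²/12 = 7.674 × 2.280²/12 = 3.3244 kg·m²; I = I_cm + md² = 3.3244 + 7.674 × 1.1400² = 13.298 kg·m².
T = 2π√(13.298/(7.674 × 3.713 × 1.1400)) = 4.020 s.

4.020 s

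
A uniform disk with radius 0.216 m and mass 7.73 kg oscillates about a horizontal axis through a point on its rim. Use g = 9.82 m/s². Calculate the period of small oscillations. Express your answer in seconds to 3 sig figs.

1.14 s

I_cm = ½mr² = 0.1803 kg·m². The pivot is at distance d = 0.216 m from the centre of mass.
By the parallel-axis theorem, I = I_cm + md² = 0.1803 + 0.3607 = 0.5410 kg·m².
T = 2π√(I/(mgd)) = 2π√(0.5410/(7.73 × 9.82 × 0.216)) = 1.14 s.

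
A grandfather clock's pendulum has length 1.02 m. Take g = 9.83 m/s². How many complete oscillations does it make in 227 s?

112

T = 2π√(L/g) = 2π√(1.02/9.83) = 2.024 s.
Number of complete oscillations = ⌊227/2.024⌋ = ⌊112.2⌋ = 112.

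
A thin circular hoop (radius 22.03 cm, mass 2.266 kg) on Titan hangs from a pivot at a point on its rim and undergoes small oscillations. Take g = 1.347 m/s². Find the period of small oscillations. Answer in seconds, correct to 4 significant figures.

I_cm = mr² = 0.10997 kg·m². The pivot is at distance d = 0.2203 m from the centre of mass.
By the parallel-axis theorem, I = I_cm + md² = 0.10997 + 0.10997 = 0.21995 kg·m².
T = 2π√(I/(mgd)) = 2π√(0.21995/(2.266 × 1.347 × 0.2203)) = 3.594 s.

3.594 s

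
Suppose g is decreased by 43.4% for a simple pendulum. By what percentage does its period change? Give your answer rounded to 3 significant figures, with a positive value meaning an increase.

T ∝ 1/√g, so T'/T = 1/√(0.5660) = 1.329.
Percentage change in T = (1.329 − 1) × 100% = 32.9%.

32.9%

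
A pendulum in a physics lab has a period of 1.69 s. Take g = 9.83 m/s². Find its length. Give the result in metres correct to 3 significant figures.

0.711 m

From T = 2π√(L/g), L = gT²/(4π²) = 9.83 × 1.690²/(4π²) = 0.711 m.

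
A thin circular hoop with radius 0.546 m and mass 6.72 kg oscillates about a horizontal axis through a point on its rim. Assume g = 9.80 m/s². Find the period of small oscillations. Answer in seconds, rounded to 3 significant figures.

I_cm = mr² = 2.003 kg·m². The pivot is at distance d = 0.546 m from the centre of mass.
By the parallel-axis theorem, I = I_cm + md² = 2.003 + 2.003 = 4.007 kg·m².
T = 2π√(I/(mgd)) = 2π√(4.007/(6.72 × 9.80 × 0.546)) = 2.10 s.

2.10 s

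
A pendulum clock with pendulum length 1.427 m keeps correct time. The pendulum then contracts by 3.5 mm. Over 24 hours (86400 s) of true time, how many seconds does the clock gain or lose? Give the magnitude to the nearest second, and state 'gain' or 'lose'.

T ∝ √L, so T'/T = √(1.42350/1.427) = 0.998773.
In 86400 s of true time the clock registers 86400/0.998773 = 86506.2 s, so it gains 106 s.

gain 106 s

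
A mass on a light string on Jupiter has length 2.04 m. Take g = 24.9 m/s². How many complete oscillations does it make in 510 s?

283

T = 2π√(L/g) = 2π√(2.04/24.9) = 1.798 s.
Number of complete oscillations = ⌊510/1.798⌋ = ⌊283.6⌋ = 283.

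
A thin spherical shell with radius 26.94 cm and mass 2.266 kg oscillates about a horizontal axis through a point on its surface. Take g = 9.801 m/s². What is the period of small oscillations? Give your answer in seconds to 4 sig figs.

1.345 s

I_cm = (2/3)mr² = 0.10964 kg·m². The pivot is at distance d = 0.2694 m from the centre of mass.
By the parallel-axis theorem, I = I_cm + md² = 0.10964 + 0.16446 = 0.27410 kg·m².
T = 2π√(I/(mgd)) = 2π√(0.27410/(2.266 × 9.801 × 0.2694)) = 1.345 s.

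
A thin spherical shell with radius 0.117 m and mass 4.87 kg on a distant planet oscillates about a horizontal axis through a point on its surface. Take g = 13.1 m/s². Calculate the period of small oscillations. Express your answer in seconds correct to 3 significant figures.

0.767 s

I_cm = (2/3)mr² = 0.04444 kg·m². The pivot is at distance d = 0.117 m from the centre of mass.
By the parallel-axis theorem, I = I_cm + md² = 0.04444 + 0.06667 = 0.1111 kg·m².
T = 2π√(I/(mgd)) = 2π√(0.1111/(4.87 × 13.1 × 0.117)) = 0.767 s.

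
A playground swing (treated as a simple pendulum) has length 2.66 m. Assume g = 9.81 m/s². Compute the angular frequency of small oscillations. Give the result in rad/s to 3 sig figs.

1.92 rad/s

ω = √(g/L) = √(9.81/2.66) = 1.92 rad/s.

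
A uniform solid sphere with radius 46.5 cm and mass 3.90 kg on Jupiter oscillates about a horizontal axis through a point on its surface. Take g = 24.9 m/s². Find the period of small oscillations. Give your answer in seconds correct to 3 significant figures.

1.02 s

I_cm = (2/5)mr² = 0.3373 kg·m². The pivot is at distance d = 0.465 m from the centre of mass.
By the parallel-axis theorem, I = I_cm + md² = 0.3373 + 0.8433 = 1.181 kg·m².
T = 2π√(I/(mgd)) = 2π√(1.181/(3.90 × 24.9 × 0.465)) = 1.02 s.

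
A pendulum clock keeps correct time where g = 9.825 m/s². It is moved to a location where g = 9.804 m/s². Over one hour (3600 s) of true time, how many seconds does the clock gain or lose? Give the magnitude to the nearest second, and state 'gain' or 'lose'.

The clock's period scales as T ∝ 1/√g, so T'/T = √(9.825/9.804) = 1.00107.
In 3600 s of true time the clock registers 3600/1.00107 = 3596.2 s, so it loses 4 s.

lose 4 s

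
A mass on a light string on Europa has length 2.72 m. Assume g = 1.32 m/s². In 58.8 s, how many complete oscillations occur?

T = 2π√(L/g) = 2π√(2.72/1.32) = 9.019 s.
Number of complete oscillations = ⌊58.8/9.019⌋ = ⌊6.519⌋ = 6.

6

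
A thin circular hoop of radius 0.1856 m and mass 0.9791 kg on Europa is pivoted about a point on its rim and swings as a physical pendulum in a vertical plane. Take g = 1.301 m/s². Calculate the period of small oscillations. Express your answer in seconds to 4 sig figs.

I_cm = mr² = 0.033727 kg·m². The pivot is at distance d = 0.1856 m from the centre of mass.
By the parallel-axis theorem, I = I_cm + md² = 0.033727 + 0.033727 = 0.067455 kg·m².
T = 2π√(I/(mgd)) = 2π√(0.067455/(0.9791 × 1.301 × 0.1856)) = 3.356 s.

3.356 s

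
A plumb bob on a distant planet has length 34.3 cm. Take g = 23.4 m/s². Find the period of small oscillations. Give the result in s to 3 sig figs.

T = 2π√(L/g) = 2π√(0.343/23.4) = 2π × 0.1211 = 0.761 s.

0.761 s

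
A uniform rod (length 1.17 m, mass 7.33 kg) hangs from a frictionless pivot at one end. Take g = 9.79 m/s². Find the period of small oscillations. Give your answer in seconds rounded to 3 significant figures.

For a physical pendulum T = 2π√(I/(mgd)), with d = 0.5850 m from pivot to centre of mass.
I_cm = mL²/12 = 7.33 × 1.17²/12 = 0.8362 kg·m²; I = I_cm + md² = 0.8362 + 7.33 × 0.5850² = 3.345 kg·m².
T = 2π√(3.345/(7.33 × 9.79 × 0.5850)) = 1.77 s.

1.77 s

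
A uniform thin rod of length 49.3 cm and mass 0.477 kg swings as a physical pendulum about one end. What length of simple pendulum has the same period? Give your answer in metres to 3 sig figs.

0.329 m

The equivalent simple-pendulum length is L_eq = I/(md), where I is about the pivot and d = 0.2465 m.
I_cm = (1/12)mL² = 0.009661 kg·m², so I = I_cm + md² = 0.009661 + 0.02898 = 0.03864 kg·m².
L_eq = 0.03864/(0.477 × 0.2465) = 0.329 m.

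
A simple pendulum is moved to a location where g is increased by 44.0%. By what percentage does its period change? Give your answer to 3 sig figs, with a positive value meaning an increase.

-16.7%

T ∝ 1/√g, so T'/T = 1/√(1.440) = 0.8333.
Percentage change in T = (0.8333 − 1) × 100% = -16.7%.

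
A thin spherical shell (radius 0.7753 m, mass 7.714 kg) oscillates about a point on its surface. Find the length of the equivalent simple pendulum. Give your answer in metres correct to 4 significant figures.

The equivalent simple-pendulum length is L_eq = I/(md), where I is about the pivot and d = 0.77530 m.
I_cm = (2/3)mR² = 3.0912 kg·m², so I = I_cm + md² = 3.0912 + 4.6368 = 7.7280 kg·m².
L_eq = 7.7280/(7.714 × 0.77530) = 1.292 m.

1.292 m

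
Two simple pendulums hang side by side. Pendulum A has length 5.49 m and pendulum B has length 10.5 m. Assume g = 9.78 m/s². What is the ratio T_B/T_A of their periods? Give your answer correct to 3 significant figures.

1.38

T ∝ √L, so T_B/T_A = √(L_B/L_A) = √(10.5/5.49) = 1.38.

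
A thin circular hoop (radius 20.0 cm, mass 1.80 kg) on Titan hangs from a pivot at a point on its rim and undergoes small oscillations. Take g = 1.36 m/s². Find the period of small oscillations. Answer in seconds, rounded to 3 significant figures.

3.41 s

I_cm = mr² = 0.07200 kg·m². The pivot is at distance d = 0.200 m from the centre of mass.
By the parallel-axis theorem, I = I_cm + md² = 0.07200 + 0.07200 = 0.1440 kg·m².
T = 2π√(I/(mgd)) = 2π√(0.1440/(1.80 × 1.36 × 0.200)) = 3.41 s.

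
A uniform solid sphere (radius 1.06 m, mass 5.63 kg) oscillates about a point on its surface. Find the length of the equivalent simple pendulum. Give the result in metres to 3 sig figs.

1.48 m

The equivalent simple-pendulum length is L_eq = I/(md), where I is about the pivot and d = 1.060 m.
I_cm = (2/5)mR² = 2.530 kg·m², so I = I_cm + md² = 2.530 + 6.326 = 8.856 kg·m².
L_eq = 8.856/(5.63 × 1.060) = 1.48 m.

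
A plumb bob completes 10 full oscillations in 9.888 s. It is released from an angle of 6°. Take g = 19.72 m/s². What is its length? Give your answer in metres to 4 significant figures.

0.4884 m

T = 9.888/10 = 0.98880 s.
From T = 2π√(L/g), L = gT²/(4π²) = 19.72 × 0.98880²/(4π²) = 0.4884 m.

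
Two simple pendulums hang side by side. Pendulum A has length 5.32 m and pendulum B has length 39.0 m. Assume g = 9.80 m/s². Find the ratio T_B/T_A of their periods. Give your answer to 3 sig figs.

2.71

T ∝ √L, so T_B/T_A = √(L_B/L_A) = √(39.0/5.32) = 2.71.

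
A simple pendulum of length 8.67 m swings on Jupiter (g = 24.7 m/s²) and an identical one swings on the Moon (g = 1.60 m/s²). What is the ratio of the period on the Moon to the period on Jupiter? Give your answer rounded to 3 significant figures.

3.93

T ∝ 1/√g, so T₂/T₁ = √(g₁/g₂) = √(24.7/1.60) = 3.93.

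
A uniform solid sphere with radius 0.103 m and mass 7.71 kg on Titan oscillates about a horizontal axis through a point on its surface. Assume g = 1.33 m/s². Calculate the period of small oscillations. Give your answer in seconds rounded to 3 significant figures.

I_cm = (2/5)mr² = 0.03272 kg·m². The pivot is at distance d = 0.103 m from the centre of mass.
By the parallel-axis theorem, I = I_cm + md² = 0.03272 + 0.08180 = 0.1145 kg·m².
T = 2π√(I/(mgd)) = 2π√(0.1145/(7.71 × 1.33 × 0.103)) = 2.07 s.

2.07 s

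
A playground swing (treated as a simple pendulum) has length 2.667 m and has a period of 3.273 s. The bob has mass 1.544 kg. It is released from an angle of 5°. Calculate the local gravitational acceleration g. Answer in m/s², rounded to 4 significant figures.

9.829 m/s²

From T = 2π√(L/g), g = 4π²L/T² = 4π² × 2.667/3.2730² = 9.829 m/s².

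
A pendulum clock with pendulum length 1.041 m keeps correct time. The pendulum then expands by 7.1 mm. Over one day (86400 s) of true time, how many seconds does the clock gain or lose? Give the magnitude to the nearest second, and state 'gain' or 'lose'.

lose 293 s

T ∝ √L, so T'/T = √(1.04810/1.041) = 1.00340.
In 86400 s of true time the clock registers 86400/1.00340 = 86106.9 s, so it loses 293 s.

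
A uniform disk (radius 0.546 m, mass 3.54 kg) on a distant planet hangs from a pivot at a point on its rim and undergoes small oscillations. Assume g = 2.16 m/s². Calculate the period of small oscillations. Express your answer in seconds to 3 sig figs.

3.87 s

I_cm = ½mr² = 0.5277 kg·m². The pivot is at distance d = 0.546 m from the centre of mass.
By the parallel-axis theorem, I = I_cm + md² = 0.5277 + 1.055 = 1.583 kg·m².
T = 2π√(I/(mgd)) = 2π√(1.583/(3.54 × 2.16 × 0.546)) = 3.87 s.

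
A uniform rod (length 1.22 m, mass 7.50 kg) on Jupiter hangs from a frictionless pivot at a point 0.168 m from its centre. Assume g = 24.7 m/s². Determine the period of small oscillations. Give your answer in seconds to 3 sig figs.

1.20 s

For a physical pendulum T = 2π√(I/(mgd)), with d = 0.1680 m from pivot to centre of mass.
I_cm = mL²/12 = 7.50 × 1.22²/12 = 0.9303 kg·m²; I = I_cm + md² = 0.9303 + 7.50 × 0.1680² = 1.142 kg·m².
T = 2π√(1.142/(7.50 × 24.7 × 0.1680)) = 1.20 s.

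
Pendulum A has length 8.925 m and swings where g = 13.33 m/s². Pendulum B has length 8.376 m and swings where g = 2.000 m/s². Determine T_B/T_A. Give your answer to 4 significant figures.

2.501

T = 2π√(L/g), so T_B/T_A = √((L_B/g_B)/(L_A/g_A)) = √((8.376/2.000)/(8.925/13.33)) = 2.501.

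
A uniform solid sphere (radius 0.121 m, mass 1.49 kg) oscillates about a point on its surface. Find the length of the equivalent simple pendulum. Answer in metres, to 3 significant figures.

0.169 m

The equivalent simple-pendulum length is L_eq = I/(md), where I is about the pivot and d = 0.1210 m.
I_cm = (2/5)mR² = 0.008726 kg·m², so I = I_cm + md² = 0.008726 + 0.02182 = 0.03054 kg·m².
L_eq = 0.03054/(1.49 × 0.1210) = 0.169 m.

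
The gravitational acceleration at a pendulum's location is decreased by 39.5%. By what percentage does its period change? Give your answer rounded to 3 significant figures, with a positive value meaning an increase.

28.6%

T ∝ 1/√g, so T'/T = 1/√(0.6050) = 1.286.
Percentage change in T = (1.286 − 1) × 100% = 28.6%.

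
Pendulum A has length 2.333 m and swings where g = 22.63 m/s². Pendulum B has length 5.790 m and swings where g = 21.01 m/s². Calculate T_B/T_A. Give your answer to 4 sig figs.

T = 2π√(L/g), so T_B/T_A = √((L_B/g_B)/(L_A/g_A)) = √((5.790/21.01)/(2.333/22.63)) = 1.635.

1.635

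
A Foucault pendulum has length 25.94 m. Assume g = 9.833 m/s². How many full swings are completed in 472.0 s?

46

T = 2π√(L/g) = 2π√(25.94/9.833) = 10.205 s.
Number of complete oscillations = ⌊472.0/10.205⌋ = ⌊46.251⌋ = 46.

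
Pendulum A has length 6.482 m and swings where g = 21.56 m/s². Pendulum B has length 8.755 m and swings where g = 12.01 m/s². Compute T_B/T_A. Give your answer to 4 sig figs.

T = 2π√(L/g), so T_B/T_A = √((L_B/g_B)/(L_A/g_A)) = √((8.755/12.01)/(6.482/21.56)) = 1.557.

1.557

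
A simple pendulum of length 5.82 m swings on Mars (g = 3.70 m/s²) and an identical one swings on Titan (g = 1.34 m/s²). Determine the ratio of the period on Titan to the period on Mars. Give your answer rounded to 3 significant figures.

T ∝ 1/√g, so T₂/T₁ = √(g₁/g₂) = √(3.70/1.34) = 1.66.

1.66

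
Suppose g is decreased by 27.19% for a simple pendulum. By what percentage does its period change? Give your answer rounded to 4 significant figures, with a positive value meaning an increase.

17.19%

T ∝ 1/√g, so T'/T = 1/√(0.72810) = 1.1719.
Percentage change in T = (1.1719 − 1) × 100% = 17.19%.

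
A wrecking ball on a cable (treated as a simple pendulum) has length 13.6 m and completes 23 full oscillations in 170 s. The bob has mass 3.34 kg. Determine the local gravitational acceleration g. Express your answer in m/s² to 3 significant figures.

9.83 m/s²

T = 170/23 = 7.391 s.
From T = 2π√(L/g), g = 4π²L/T² = 4π² × 13.6/7.391² = 9.83 m/s².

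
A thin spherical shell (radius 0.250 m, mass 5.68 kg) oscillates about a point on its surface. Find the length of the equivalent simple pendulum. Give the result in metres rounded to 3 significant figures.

The equivalent simple-pendulum length is L_eq = I/(md), where I is about the pivot and d = 0.2500 m.
I_cm = (2/3)mR² = 0.2367 kg·m², so I = I_cm + md² = 0.2367 + 0.3550 = 0.5917 kg·m².
L_eq = 0.5917/(5.68 × 0.2500) = 0.417 m.

0.417 m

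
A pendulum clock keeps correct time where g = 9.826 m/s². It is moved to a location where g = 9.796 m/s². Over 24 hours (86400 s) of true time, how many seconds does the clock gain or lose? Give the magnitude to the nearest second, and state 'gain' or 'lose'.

The clock's period scales as T ∝ 1/√g, so T'/T = √(9.826/9.796) = 1.00153.
In 86400 s of true time the clock registers 86400/1.00153 = 86268.0 s, so it loses 132 s.

lose 132 s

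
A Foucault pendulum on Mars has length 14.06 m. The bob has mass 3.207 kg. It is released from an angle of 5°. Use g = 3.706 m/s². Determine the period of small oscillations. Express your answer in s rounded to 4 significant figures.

12.24 s

T = 2π√(L/g) = 2π√(14.06/3.706) = 2π × 1.9478 = 12.24 s.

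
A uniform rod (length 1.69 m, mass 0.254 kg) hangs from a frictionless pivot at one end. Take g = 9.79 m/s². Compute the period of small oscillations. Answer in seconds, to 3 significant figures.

2.13 s

For a physical pendulum T = 2π√(I/(mgd)), with d = 0.8450 m from pivot to centre of mass.
I_cm = mL²/12 = 0.254 × 1.69²/12 = 0.06045 kg·m²; I = I_cm + md² = 0.06045 + 0.254 × 0.8450² = 0.2418 kg·m².
T = 2π√(0.2418/(0.254 × 9.79 × 0.8450)) = 2.13 s.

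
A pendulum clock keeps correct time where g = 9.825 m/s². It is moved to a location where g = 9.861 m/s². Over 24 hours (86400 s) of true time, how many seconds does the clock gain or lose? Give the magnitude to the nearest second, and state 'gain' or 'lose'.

The clock's period scales as T ∝ 1/√g, so T'/T = √(9.825/9.861) = 0.998173.
In 86400 s of true time the clock registers 86400/0.998173 = 86558.1 s, so it gains 158 s.

gain 158 s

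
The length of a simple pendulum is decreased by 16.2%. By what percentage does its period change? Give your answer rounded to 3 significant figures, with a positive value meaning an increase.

-8.46%

T ∝ √L, so T'/T = √(0.8380) = 0.9154.
Percentage change in T = (0.9154 − 1) × 100% = -8.46%.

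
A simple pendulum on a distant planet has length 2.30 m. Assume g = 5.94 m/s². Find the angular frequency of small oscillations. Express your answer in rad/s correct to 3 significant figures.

ω = √(g/L) = √(5.94/2.30) = 1.61 rad/s.

1.61 rad/s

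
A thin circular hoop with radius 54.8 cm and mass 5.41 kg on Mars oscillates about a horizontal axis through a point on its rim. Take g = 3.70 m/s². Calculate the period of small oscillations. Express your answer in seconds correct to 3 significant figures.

I_cm = mr² = 1.625 kg·m². The pivot is at distance d = 0.548 m from the centre of mass.
By the parallel-axis theorem, I = I_cm + md² = 1.625 + 1.625 = 3.249 kg·m².
T = 2π√(I/(mgd)) = 2π√(3.249/(5.41 × 3.70 × 0.548)) = 3.42 s.

3.42 s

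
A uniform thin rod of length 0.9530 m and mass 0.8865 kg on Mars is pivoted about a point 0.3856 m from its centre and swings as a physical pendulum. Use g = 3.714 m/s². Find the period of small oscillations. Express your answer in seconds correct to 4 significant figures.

2.487 s

For a physical pendulum T = 2π√(I/(mgd)), with d = 0.38560 m from pivot to centre of mass.
I_cm = mL²/12 = 0.8865 × 0.9530²/12 = 0.067094 kg·m²; I = I_cm + md² = 0.067094 + 0.8865 × 0.38560² = 0.19891 kg·m².
T = 2π√(0.19891/(0.8865 × 3.714 × 0.38560)) = 2.487 s.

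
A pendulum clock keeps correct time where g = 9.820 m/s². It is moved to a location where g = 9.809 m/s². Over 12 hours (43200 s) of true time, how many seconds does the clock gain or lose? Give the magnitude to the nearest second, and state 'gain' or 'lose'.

The clock's period scales as T ∝ 1/√g, so T'/T = √(9.820/9.809) = 1.00056.
In 43200 s of true time the clock registers 43200/1.00056 = 43175.8 s, so it loses 24 s.

lose 24 s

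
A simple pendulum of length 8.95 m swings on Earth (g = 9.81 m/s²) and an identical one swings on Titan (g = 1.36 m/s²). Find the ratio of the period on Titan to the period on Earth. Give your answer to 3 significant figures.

2.69

T ∝ 1/√g, so T₂/T₁ = √(g₁/g₂) = √(9.81/1.36) = 2.69.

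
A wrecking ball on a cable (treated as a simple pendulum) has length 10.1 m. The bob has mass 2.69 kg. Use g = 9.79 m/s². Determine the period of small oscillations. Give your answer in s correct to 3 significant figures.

T = 2π√(L/g) = 2π√(10.1/9.79) = 2π × 1.016 = 6.38 s.

6.38 s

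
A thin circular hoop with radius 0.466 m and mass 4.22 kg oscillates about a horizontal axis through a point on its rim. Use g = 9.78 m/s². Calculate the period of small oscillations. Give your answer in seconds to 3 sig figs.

1.94 s

I_cm = mr² = 0.9164 kg·m². The pivot is at distance d = 0.466 m from the centre of mass.
By the parallel-axis theorem, I = I_cm + md² = 0.9164 + 0.9164 = 1.833 kg·m².
T = 2π√(I/(mgd)) = 2π√(1.833/(4.22 × 9.78 × 0.466)) = 1.94 s.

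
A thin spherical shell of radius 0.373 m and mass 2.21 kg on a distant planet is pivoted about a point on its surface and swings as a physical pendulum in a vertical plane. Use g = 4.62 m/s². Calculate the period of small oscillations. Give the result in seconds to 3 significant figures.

I_cm = (2/3)mr² = 0.2050 kg·m². The pivot is at distance d = 0.373 m from the centre of mass.
By the parallel-axis theorem, I = I_cm + md² = 0.2050 + 0.3075 = 0.5125 kg·m².
T = 2π√(I/(mgd)) = 2π√(0.5125/(2.21 × 4.62 × 0.373)) = 2.30 s.

2.30 s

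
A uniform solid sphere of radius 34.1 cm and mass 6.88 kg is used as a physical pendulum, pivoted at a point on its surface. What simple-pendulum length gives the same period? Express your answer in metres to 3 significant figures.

The equivalent simple-pendulum length is L_eq = I/(md), where I is about the pivot and d = 0.3410 m.
I_cm = (2/5)mR² = 0.3200 kg·m², so I = I_cm + md² = 0.3200 + 0.8000 = 1.120 kg·m².
L_eq = 1.120/(6.88 × 0.3410) = 0.477 m.

0.477 m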